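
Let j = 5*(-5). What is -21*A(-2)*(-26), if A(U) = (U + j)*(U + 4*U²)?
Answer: -206388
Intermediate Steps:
j = -25
A(U) = (-25 + U)*(U + 4*U²) (A(U) = (U - 25)*(U + 4*U²) = (-25 + U)*(U + 4*U²))
-21*A(-2)*(-26) = -(-42)*(-25 - 99*(-2) + 4*(-2)²)*(-26) = -(-42)*(-25 + 198 + 4*4)*(-26) = -(-42)*(-25 + 198 + 16)*(-26) = -(-42)*189*(-26) = -21*(-378)*(-26) = 7938*(-26) = -206388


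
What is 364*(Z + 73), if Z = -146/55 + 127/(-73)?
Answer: 100264528/4015 ≈ 24973.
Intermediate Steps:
Z = -17643/4015 (Z = -146*1/55 + 127*(-1/73) = -146/55 - 127/73 = -17643/4015 ≈ -4.3943)
364*(Z + 73) = 364*(-17643/4015 + 73) = 364*(275452/4015) = 100264528/4015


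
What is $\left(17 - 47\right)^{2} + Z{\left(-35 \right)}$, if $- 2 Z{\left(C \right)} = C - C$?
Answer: $900$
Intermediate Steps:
$Z{\left(C \right)} = 0$ ($Z{\left(C \right)} = - \frac{C - C}{2} = \left(- \frac{1}{2}\right) 0 = 0$)
$\left(17 - 47\right)^{2} + Z{\left(-35 \right)} = \left(17 - 47\right)^{2} + 0 = \left(-30\right)^{2} + 0 = 900 + 0 = 900$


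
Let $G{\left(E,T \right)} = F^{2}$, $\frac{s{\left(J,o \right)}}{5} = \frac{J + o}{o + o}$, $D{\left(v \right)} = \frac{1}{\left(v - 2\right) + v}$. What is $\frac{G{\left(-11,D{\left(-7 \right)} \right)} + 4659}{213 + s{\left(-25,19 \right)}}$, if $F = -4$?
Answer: $\frac{88825}{4032} \approx 22.03$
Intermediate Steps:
$D{\left(v \right)} = \frac{1}{-2 + 2 v}$ ($D{\left(v \right)} = \frac{1}{\left(-2 + v\right) + v} = \frac{1}{-2 + 2 v}$)
$s{\left(J,o \right)} = \frac{5 \left(J + o\right)}{2 o}$ ($s{\left(J,o \right)} = 5 \frac{J + o}{o + o} = 5 \frac{J + o}{2 o} = \frac{5 \left(J + o\right)}{2 o}$)
$G{\left(E,T \right)} = 16$ ($G{\left(E,T \right)} = \left(-4\right)^{2} = 16$)
$\frac{G{\left(-11,D{\left(-7 \right)} \right)} + 4659}{213 + s{\left(-25,19 \right)}} = \frac{16 + 4659}{213 + \frac{5 \left(-25 + 19\right)}{2 \cdot 19}} = \frac{4675}{213 + \frac{5}{2} \cdot \frac{1}{19} \left(-6\right)} = \frac{4675}{213 - \frac{15}{19}} = \frac{4675}{\frac{4032}{19}} = 4675 \cdot \frac{19}{4032} = \frac{88825}{4032}$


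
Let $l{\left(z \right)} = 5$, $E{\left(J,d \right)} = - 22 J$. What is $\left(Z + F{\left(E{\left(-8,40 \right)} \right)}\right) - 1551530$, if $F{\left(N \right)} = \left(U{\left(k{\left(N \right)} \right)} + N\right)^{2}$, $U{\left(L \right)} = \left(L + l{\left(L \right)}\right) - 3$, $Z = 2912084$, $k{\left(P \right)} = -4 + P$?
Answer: $1483054$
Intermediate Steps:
$U{\left(L \right)} = 2 + L$ ($U{\left(L \right)} = \left(L + 5\right) - 3 = \left(5 + L\right) - 3 = 2 + L$)
$F{\left(N \right)} = \left(-2 + 2 N\right)^{2}$ ($F{\left(N \right)} = \left(\left(2 + \left(-4 + N\right)\right) + N\right)^{2} = \left(\left(-2 + N\right) + N\right)^{2} = \left(-2 + 2 N\right)^{2}$)
$\left(Z + F{\left(E{\left(-8,40 \right)} \right)}\right) - 1551530 = \left(2912084 + 4 \left(-1 - -176\right)^{2}\right) - 1551530 = \left(2912084 + 4 \left(-1 + 176\right)^{2}\right) - 1551530 = \left(2912084 + 4 \cdot 175^{2}\right) - 1551530 = \left(2912084 + 4 \cdot 30625\right) - 1551530 = \left(2912084 + 122500\right) - 1551530 = 3034584 - 1551530 = 1483054$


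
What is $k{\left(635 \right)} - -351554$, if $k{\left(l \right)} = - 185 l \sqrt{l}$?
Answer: $351554 - 117475 \sqrt{635} \approx -2.6087 \cdot 10^{6}$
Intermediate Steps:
$k{\left(l \right)} = - 185 l^{\frac{3}{2}}$
$k{\left(635 \right)} - -351554 = - 185 \cdot 635^{\frac{3}{2}} - -351554 = - 185 \cdot 635 \sqrt{635} + 351554 = - 117475 \sqrt{635} + 351554 = 351554 - 117475 \sqrt{635}$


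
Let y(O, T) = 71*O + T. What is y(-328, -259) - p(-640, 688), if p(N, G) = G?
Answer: -24235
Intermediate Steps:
y(O, T) = T + 71*O
y(-328, -259) - p(-640, 688) = (-259 + 71*(-328)) - 1*688 = (-259 - 23288) - 688 = -23547 - 688 = -24235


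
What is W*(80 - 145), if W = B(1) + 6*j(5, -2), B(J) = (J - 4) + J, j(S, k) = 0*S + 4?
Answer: -1430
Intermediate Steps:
j(S, k) = 4 (j(S, k) = 0 + 4 = 4)
B(J) = -4 + 2*J (B(J) = (-4 + J) + J = -4 + 2*J)
W = 22 (W = (-4 + 2*1) + 6*4 = (-4 + 2) + 24 = -2 + 24 = 22)
W*(80 - 145) = 22*(80 - 145) = 22*(-65) = -1430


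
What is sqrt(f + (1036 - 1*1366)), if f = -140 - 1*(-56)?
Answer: 3*I*sqrt(46) ≈ 20.347*I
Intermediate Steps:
f = -84 (f = -140 + 56 = -84)
sqrt(f + (1036 - 1*1366)) = sqrt(-84 + (1036 - 1*1366)) = sqrt(-84 + (1036 - 1366)) = sqrt(-84 - 330) = sqrt(-414) = 3*I*sqrt(46)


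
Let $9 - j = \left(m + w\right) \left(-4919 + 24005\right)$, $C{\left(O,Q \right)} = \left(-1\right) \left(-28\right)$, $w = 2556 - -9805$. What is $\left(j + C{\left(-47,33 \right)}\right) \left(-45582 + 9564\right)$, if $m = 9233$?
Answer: $14844568266846$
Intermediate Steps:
$w = 12361$ ($w = 2556 + 9805 = 12361$)
$C{\left(O,Q \right)} = 28$
$j = -412143075$ ($j = 9 - \left(9233 + 12361\right) \left(-4919 + 24005\right) = 9 - 21594 \cdot 19086 = 9 - 412143084 = -412143075$)
$\left(j + C{\left(-47,33 \right)}\right) \left(-45582 + 9564\right) = \left(-412143075 + 28\right) \left(-45582 + 9564\right) = \left(-412143047\right) \left(-36018\right) = 14844568266846$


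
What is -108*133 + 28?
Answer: -14336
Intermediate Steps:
-108*133 + 28 = -14364 + 28 = -14336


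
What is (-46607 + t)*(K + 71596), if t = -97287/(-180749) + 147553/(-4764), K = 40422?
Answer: -2249262406356110629/430544118 ≈ -5.2242e+9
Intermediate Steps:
t = -26206581929/861088236 (t = -97287*(-1/180749) + 147553*(-1/4764) = 97287/180749 - 147553/4764 = -26206581929/861088236 ≈ -30.434)
(-46607 + t)*(K + 71596) = (-46607 - 26206581929/861088236)*(40422 + 71596) = -40158945997181/861088236*112018 = -2249262406356110629/430544118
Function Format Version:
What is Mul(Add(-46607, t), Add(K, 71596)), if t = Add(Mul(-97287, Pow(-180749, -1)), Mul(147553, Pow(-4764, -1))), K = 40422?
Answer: Rational(-2249262406356110629, 430544118) ≈ -5.2242e+9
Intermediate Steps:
t = Rational(-26206581929, 861088236) (t = Add(Mul(-97287, Rational(-1, 180749)), Mul(147553, Rational(-1, 4764))) = Add(Rational(97287, 180749), Rational(-147553, 4764)) = Rational(-26206581929, 861088236) ≈ -30.434)
Mul(Add(-46607, t), Add(K, 71596)) = Mul(Add(-46607, Rational(-26206581929, 861088236)), Add(40422, 71596)) = Mul(Rational(-40158945997181, 861088236), 112018) = Rational(-2249262406356110629, 430544118)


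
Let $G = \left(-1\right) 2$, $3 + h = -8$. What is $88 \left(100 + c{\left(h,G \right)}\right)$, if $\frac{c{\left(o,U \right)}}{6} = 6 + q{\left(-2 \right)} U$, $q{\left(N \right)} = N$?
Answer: $14080$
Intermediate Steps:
$h = -11$ ($h = -3 - 8 = -11$)
$G = -2$
$c{\left(o,U \right)} = 36 - 12 U$ ($c{\left(o,U \right)} = 6 \left(6 - 2 U\right) = 36 - 12 U$)
$88 \left(100 + c{\left(h,G \right)}\right) = 88 \left(100 + \left(36 - -24\right)\right) = 88 \left(100 + \left(36 + 24\right)\right) = 88 \left(100 + 60\right) = 88 \cdot 160 = 14080$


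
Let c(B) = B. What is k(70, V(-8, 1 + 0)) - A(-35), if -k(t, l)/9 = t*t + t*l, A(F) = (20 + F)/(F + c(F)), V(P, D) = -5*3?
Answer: -485103/14 ≈ -34650.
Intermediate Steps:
V(P, D) = -15
A(F) = (20 + F)/(2*F) (A(F) = (20 + F)/(F + F) = (20 + F)/((2*F)) = (20 + F)*(1/(2*F)) = (20 + F)/(2*F))
k(t, l) = -9*t² - 9*l*t (k(t, l) = -9*(t*t + t*l) = -9*(t² + l*t) = -9*t² - 9*l*t)
k(70, V(-8, 1 + 0)) - A(-35) = -9*70*(-15 + 70) - (20 - 35)/(2*(-35)) = -9*70*55 - (-1)*(-15)/(2*35) = -34650 - 1*3/14 = -34650 - 3/14 = -485103/14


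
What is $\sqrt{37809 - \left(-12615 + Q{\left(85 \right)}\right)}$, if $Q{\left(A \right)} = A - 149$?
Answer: $2 \sqrt{12622} \approx 224.7$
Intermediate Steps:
$Q{\left(A \right)} = -149 + A$
$\sqrt{37809 - \left(-12615 + Q{\left(85 \right)}\right)} = \sqrt{37809 + \left(12615 - \left(-149 + 85\right)\right)} = \sqrt{37809 + \left(12615 - -64\right)} = \sqrt{37809 + \left(12615 + 64\right)} = \sqrt{37809 + 12679} = \sqrt{50488} = 2 \sqrt{12622}$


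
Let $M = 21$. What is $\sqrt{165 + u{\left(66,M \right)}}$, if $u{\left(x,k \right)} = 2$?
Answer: $\sqrt{167} \approx 12.923$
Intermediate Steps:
$\sqrt{165 + u{\left(66,M \right)}} = \sqrt{165 + 2} = \sqrt{167}$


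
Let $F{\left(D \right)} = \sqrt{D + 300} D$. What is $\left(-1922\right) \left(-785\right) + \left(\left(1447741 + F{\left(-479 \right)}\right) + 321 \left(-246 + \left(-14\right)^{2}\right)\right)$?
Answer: $2940461 - 479 i \sqrt{179} \approx 2.9405 \cdot 10^{6} - 6408.6 i$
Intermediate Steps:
$F{\left(D \right)} = D \sqrt{300 + D}$ ($F{\left(D \right)} = \sqrt{300 + D} D = D \sqrt{300 + D}$)
$\left(-1922\right) \left(-785\right) + \left(\left(1447741 + F{\left(-479 \right)}\right) + 321 \left(-246 + \left(-14\right)^{2}\right)\right) = \left(-1922\right) \left(-785\right) + \left(\left(1447741 - 479 \sqrt{300 - 479}\right) + 321 \left(-246 + \left(-14\right)^{2}\right)\right) = 1508770 + \left(\left(1447741 - 479 \sqrt{-179}\right) + 321 \left(-246 + 196\right)\right) = 1508770 + \left(\left(1447741 - 479 i \sqrt{179}\right) + 321 \left(-50\right)\right) = 1508770 + \left(\left(1447741 - 479 i \sqrt{179}\right) - 16050\right) = 1508770 + \left(1431691 - 479 i \sqrt{179}\right) = 2940461 - 479 i \sqrt{179}$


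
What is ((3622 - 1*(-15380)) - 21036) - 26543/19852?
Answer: -40405511/19852 ≈ -2035.3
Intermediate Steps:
((3622 - 1*(-15380)) - 21036) - 26543/19852 = ((3622 + 15380) - 21036) - 26543*1/19852 = (19002 - 21036) - 26543/19852 = -2034 - 26543/19852 = -40405511/19852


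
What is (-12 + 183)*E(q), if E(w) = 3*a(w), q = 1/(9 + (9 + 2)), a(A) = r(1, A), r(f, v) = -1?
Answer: -513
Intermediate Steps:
a(A) = -1
q = 1/20 (q = 1/(9 + 11) = 1/20 ≈ 0.050000)
E(w) = -3 (E(w) = 3*(-1) = -3)
(-12 + 183)*E(q) = (-12 + 183)*(-3) = 171*(-3) = -513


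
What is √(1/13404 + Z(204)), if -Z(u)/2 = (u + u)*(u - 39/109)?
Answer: I*√88678795492009041/730518 ≈ 407.64*I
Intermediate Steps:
Z(u) = -4*u*(-39/109 + u) (Z(u) = -2*(u + u)*(u - 39/109) = -2*2*u*(u - 39*1/109) = -2*2*u*(u - 39/109) = -2*2*u*(-39/109 + u) = -4*u*(-39/109 + u))
√(1/13404 + Z(204)) = √(1/13404 + (4/109)*204*(39 - 109*204)) = √(1/13404 + (4/109)*204*(39 - 22236)) = √(1/13404 + (4/109)*204*(-22197)) = √(1/13404 - 18112752/109) = √(-242783327699/1461036) = I*√88678795492009041/730518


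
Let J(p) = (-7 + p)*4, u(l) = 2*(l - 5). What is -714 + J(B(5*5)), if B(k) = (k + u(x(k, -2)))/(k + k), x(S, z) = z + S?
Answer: -18428/25 ≈ -737.12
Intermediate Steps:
x(S, z) = S + z
u(l) = -10 + 2*l (u(l) = 2*(-5 + l) = -10 + 2*l)
B(k) = (-14 + 3*k)/(2*k) (B(k) = (k + (-10 + 2*(k - 2)))/(k + k) = (k + (-10 + 2*(-2 + k)))/((2*k)) = (k + (-10 + (-4 + 2*k)))*(1/(2*k)) = (k + (-14 + 2*k))*(1/(2*k)) = (-14 + 3*k)*(1/(2*k)) = (-14 + 3*k)/(2*k))
J(p) = -28 + 4*p
-714 + J(B(5*5)) = -714 + (-28 + 4*(3/2 - 7/(5*5))) = -714 + (-28 + 4*(3/2 - 7/25)) = -714 + (-28 + 4*(61/50)) = -714 + (-28 + 122/25) = -714 - 578/25 = -18428/25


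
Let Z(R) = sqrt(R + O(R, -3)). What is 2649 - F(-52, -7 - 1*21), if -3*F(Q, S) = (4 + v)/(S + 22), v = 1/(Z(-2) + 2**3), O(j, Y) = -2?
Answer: 405262/153 + I/612 ≈ 2648.8 + 0.001634*I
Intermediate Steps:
Z(R) = sqrt(-2 + R) (Z(R) = sqrt(R - 2) = sqrt(-2 + R))
v = (8 - 2*I)/68 (v = 1/(sqrt(-2 - 2) + 2**3) = 1/(sqrt(-4) + 8) = 1/(2*I + 8) = 1/(8 + 2*I) = (8 - 2*I)/68 ≈ 0.11765 - 0.029412*I)
F(Q, S) = -(70/17 - I/34)/(3*(22 + S)) (F(Q, S) = -(4 + (2/17 - I/34))/(3*(S + 22)) = -(70/17 - I/34)/(3*(22 + S)))
2649 - F(-52, -7 - 1*21) = 2649 - (-140 + I)/(102*(22 + (-7 - 1*21))) = 2649 - (-140 + I)/(102*(22 + (-7 - 21))) = 2649 - (-140 + I)/(102*(22 - 28)) = 2649 - (-140 + I)/(102*(-6)) = 2649 - (-1)*(-140 + I)/(102*6) = 2649 - (35/153 - I/612) = 2649 + (-35/153 + I/612) = 405262/153 + I/612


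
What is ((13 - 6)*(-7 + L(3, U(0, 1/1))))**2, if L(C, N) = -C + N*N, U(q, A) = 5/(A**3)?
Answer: 11025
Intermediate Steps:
U(q, A) = 5/A**3
L(C, N) = N**2 - C (L(C, N) = -C + N**2 = N**2 - C)
((13 - 6)*(-7 + L(3, U(0, 1/1))))**2 = ((13 - 6)*(-7 + ((5/(1/1)**3)**2 - 1*3)))**2 = (7*(-7 + ((5/1**3)**2 - 3)))**2 = (7*(-7 + ((5*1)**2 - 3)))**2 = (7*(-7 + (5**2 - 3)))**2 = (7*(-7 + (25 - 3)))**2 = (7*(-7 + 22))**2 = (7*15)**2 = 105**2 = 11025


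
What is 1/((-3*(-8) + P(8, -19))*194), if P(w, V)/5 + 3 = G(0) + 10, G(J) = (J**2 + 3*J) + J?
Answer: 1/11446 ≈ 8.7367e-5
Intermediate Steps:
G(J) = J**2 + 4*J
P(w, V) = 35 (P(w, V) = -15 + 5*(0*(4 + 0) + 10) = -15 + 5*(0*4 + 10) = -15 + 5*(0 + 10) = -15 + 5*10 = -15 + 50 = 35)
1/((-3*(-8) + P(8, -19))*194) = 1/((-3*(-8) + 35)*194) = 1/((24 + 35)*194) = 1/(59*194) = 1/11446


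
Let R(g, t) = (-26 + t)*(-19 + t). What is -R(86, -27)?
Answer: -2438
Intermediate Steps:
-R(86, -27) = -(494 + (-27)**2 - 45*(-27)) = -(494 + 729 + 1215) = -1*2438 = -2438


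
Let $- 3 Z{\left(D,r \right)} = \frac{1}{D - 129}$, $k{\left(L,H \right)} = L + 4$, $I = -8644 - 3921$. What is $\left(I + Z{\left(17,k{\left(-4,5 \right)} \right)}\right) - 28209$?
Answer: $- \frac{13700063}{336} \approx -40774.0$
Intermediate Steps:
$I = -12565$ ($I = -8644 - 3921 = -12565$)
$k{\left(L,H \right)} = 4 + L$
$Z{\left(D,r \right)} = - \frac{1}{3 \left(-129 + D\right)}$ ($Z{\left(D,r \right)} = - \frac{1}{3 \left(D - 129\right)} = - \frac{1}{3 \left(-129 + D\right)}$)
$\left(I + Z{\left(17,k{\left(-4,5 \right)} \right)}\right) - 28209 = \left(-12565 - \frac{1}{-387 + 3 \cdot 17}\right) - 28209 = \left(-12565 - \frac{1}{-387 + 51}\right) - 28209 = \left(-12565 - \frac{1}{-336}\right) - 28209 = \left(-12565 - - \frac{1}{336}\right) - 28209 = \left(-12565 + \frac{1}{336}\right) - 28209 = - \frac{4221839}{336} - 28209 = - \frac{13700063}{336}$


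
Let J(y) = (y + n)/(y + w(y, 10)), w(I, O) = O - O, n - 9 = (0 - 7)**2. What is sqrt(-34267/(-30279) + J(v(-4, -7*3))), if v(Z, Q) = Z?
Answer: I*sqrt(45357881442)/60558 ≈ 3.5169*I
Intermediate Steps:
n = 58 (n = 9 + (0 - 7)**2 = 9 + (-7)**2 = 9 + 49 = 58)
w(I, O) = 0
J(y) = (58 + y)/y (J(y) = (y + 58)/(y + 0) = (58 + y)/y)
sqrt(-34267/(-30279) + J(v(-4, -7*3))) = sqrt(-34267/(-30279) + (58 - 4)/(-4)) = sqrt(-34267*(-1/30279) - 1/4*54) = sqrt(34267/30279 - 27/2) = sqrt(-748999/60558) = I*sqrt(45357881442)/60558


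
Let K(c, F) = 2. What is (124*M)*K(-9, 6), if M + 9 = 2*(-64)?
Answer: -33976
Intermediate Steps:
M = -137 (M = -9 + 2*(-64) = -9 - 128 = -137)
(124*M)*K(-9, 6) = (124*(-137))*2 = -16988*2 = -33976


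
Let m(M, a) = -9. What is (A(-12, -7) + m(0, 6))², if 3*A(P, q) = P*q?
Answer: 361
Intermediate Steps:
A(P, q) = P*q/3 (A(P, q) = (P*q)/3 = P*q/3)
(A(-12, -7) + m(0, 6))² = ((⅓)*(-12)*(-7) - 9)² = (28 - 9)² = 19² = 361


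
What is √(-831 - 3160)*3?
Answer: 3*I*√3991 ≈ 189.52*I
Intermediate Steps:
√(-831 - 3160)*3 = √(-3991)*3 = (I*√3991)*3 = 3*I*√3991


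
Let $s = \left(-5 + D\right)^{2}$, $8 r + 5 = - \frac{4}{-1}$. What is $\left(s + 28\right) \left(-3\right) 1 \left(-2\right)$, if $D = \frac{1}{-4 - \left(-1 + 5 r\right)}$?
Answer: $\frac{124302}{361} \approx 344.33$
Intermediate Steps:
$r = - \frac{1}{8}$ ($r = - \frac{5}{8} + \frac{\left(-4\right) \frac{1}{-1}}{8} = - \frac{5}{8} + \frac{\left(-4\right) \left(-1\right)}{8} = - \frac{5}{8} + \frac{1}{8} \cdot 4 = - \frac{5}{8} + \frac{1}{2} = - \frac{1}{8} \approx -0.125$)
$D = - \frac{8}{19}$ ($D = \frac{1}{-4 + \left(\left(-5\right) \left(- \frac{1}{8}\right) + 1\right)} = \frac{1}{-4 + \left(\frac{5}{8} + 1\right)} = \frac{1}{-4 + \frac{13}{8}} = \frac{1}{- \frac{19}{8}} = - \frac{8}{19} \approx -0.42105$)
$s = \frac{10609}{361}$ ($s = \left(-5 - \frac{8}{19}\right)^{2} = \left(- \frac{103}{19}\right)^{2} = \frac{10609}{361} \approx 29.388$)
$\left(s + 28\right) \left(-3\right) 1 \left(-2\right) = \left(\frac{10609}{361} + 28\right) \left(-3\right) 1 \left(-2\right) = \frac{20717 \left(\left(-3\right) \left(-2\right)\right)}{361} = \frac{20717}{361} \cdot 6 = \frac{124302}{361}$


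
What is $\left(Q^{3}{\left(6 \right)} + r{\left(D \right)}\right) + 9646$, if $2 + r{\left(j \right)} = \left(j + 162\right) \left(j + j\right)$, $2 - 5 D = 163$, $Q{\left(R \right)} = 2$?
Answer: $\frac{32322}{25} \approx 1292.9$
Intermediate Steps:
$D = - \frac{161}{5}$ ($D = \frac{2}{5} - \frac{163}{5} = - \frac{161}{5} \approx -32.2$)
$r{\left(j \right)} = -2 + 2 j \left(162 + j\right)$ ($r{\left(j \right)} = -2 + \left(j + 162\right) \left(j + j\right) = -2 + \left(162 + j\right) 2 j = -2 + 2 j \left(162 + j\right)$)
$\left(Q^{3}{\left(6 \right)} + r{\left(D \right)}\right) + 9646 = \left(2^{3} + \left(-2 + 2 \left(- \frac{161}{5}\right)^{2} + 324 \left(- \frac{161}{5}\right)\right)\right) + 9646 = \left(8 - \frac{209028}{25}\right) + 9646 = - \frac{208828}{25} + 9646 = \frac{32322}{25}$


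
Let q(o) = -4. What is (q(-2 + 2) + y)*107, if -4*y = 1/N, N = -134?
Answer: -229301/536 ≈ -427.80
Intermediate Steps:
y = 1/536 (y = -¼/(-134) = -¼*(-1/134) = 1/536 ≈ 0.0018657)
(q(-2 + 2) + y)*107 = (-4 + 1/536)*107 = -2143/536*107 = -229301/536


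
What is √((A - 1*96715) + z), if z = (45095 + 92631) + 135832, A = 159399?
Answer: √336242 ≈ 579.86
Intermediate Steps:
z = 273558 (z = 137726 + 135832 = 273558)
√((A - 1*96715) + z) = √((159399 - 1*96715) + 273558) = √((159399 - 96715) + 273558) = √(62684 + 273558) = √336242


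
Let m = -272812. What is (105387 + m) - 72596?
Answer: -240021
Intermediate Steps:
(105387 + m) - 72596 = (105387 - 272812) - 72596 = -167425 - 72596 = -240021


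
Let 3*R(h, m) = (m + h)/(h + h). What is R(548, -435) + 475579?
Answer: 1563703865/3288 ≈ 4.7558e+5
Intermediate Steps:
R(h, m) = (h + m)/(6*h) (R(h, m) = ((m + h)/(h + h))/3 = ((h + m)/((2*h)))/3 = ((h + m)*(1/(2*h)))/3 = ((h + m)/(2*h))/3 = (h + m)/(6*h))
R(548, -435) + 475579 = (1/6)*(548 - 435)/548 + 475579 = (1/6)*(1/548)*113 + 475579 = 113/3288 + 475579 = 1563703865/3288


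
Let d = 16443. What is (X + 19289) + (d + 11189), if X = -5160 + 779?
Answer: 42540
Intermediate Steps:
X = -4381
(X + 19289) + (d + 11189) = (-4381 + 19289) + (16443 + 11189) = 14908 + 27632 = 42540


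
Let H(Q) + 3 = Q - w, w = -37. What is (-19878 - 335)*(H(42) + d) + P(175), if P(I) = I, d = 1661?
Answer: -35109806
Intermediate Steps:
H(Q) = 34 + Q (H(Q) = -3 + (Q - 1*(-37)) = -3 + (Q + 37) = -3 + (37 + Q) = 34 + Q)
(-19878 - 335)*(H(42) + d) + P(175) = (-19878 - 335)*((34 + 42) + 1661) + 175 = -20213*(76 + 1661) + 175 = -20213*1737 + 175 = -35109981 + 175 = -35109806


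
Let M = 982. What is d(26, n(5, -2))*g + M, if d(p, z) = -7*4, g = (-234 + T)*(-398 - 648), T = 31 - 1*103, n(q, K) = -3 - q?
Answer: -8961146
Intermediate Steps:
T = -72 (T = 31 - 103 = -72)
g = 320076 (g = (-234 - 72)*(-398 - 648) = -306*(-1046) = 320076)
d(p, z) = -28
d(26, n(5, -2))*g + M = -28*320076 + 982 = -8962128 + 982 = -8961146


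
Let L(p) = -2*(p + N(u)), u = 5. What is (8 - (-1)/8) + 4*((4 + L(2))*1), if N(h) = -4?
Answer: 321/8 ≈ 40.125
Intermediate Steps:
L(p) = 8 - 2*p (L(p) = -2*(p - 4) = -2*(-4 + p) = 8 - 2*p)
(8 - (-1)/8) + 4*((4 + L(2))*1) = (8 - (-1)/8) + 4*((4 + (8 - 2*2))*1) = (8 - (-1)/8) + 4*((4 + (8 - 4))*1) = (8 - 1*(-⅛)) + 4*((4 + 4)*1) = (8 + ⅛) + 4*(8*1) = 65/8 + 4*8 = 65/8 + 32 = 321/8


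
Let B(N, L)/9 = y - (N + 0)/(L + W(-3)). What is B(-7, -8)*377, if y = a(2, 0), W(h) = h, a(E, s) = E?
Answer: 50895/11 ≈ 4626.8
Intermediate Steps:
y = 2
B(N, L) = 18 - 9*N/(-3 + L) (B(N, L) = 9*(2 - (N + 0)/(L - 3)) = 9*(2 - N/(-3 + L)) = 18 - 9*N/(-3 + L))
B(-7, -8)*377 = (9*(-6 - 1*(-7) + 2*(-8))/(-3 - 8))*377 = (9*(-6 + 7 - 16)/(-11))*377 = (9*(-1/11)*(-15))*377 = (135/11)*377 = 50895/11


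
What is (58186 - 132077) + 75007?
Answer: 1116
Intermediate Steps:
(58186 - 132077) + 75007 = -73891 + 75007 = 1116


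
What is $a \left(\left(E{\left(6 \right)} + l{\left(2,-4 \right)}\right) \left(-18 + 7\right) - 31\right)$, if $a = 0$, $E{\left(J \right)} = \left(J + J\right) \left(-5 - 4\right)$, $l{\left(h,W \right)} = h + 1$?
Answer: $0$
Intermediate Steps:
$l{\left(h,W \right)} = 1 + h$
$E{\left(J \right)} = - 18 J$ ($E{\left(J \right)} = 2 J \left(-9\right) = - 18 J$)
$a \left(\left(E{\left(6 \right)} + l{\left(2,-4 \right)}\right) \left(-18 + 7\right) - 31\right) = 0 \left(\left(\left(-18\right) 6 + \left(1 + 2\right)\right) \left(-18 + 7\right) - 31\right) = 0 \left(\left(-108 + 3\right) \left(-11\right) - 31\right) = 0 \left(\left(-105\right) \left(-11\right) - 31\right) = 0 \left(1155 - 31\right) = 0 \cdot 1124 = 0$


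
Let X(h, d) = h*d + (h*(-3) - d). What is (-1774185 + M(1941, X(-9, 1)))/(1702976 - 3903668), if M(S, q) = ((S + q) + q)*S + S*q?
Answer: -697429/733564 ≈ -0.95074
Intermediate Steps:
X(h, d) = -d - 3*h + d*h (X(h, d) = d*h + (-3*h - d) = d*h + (-d - 3*h) = -d - 3*h + d*h)
M(S, q) = S*q + S*(S + 2*q) (M(S, q) = (S + 2*q)*S + S*q = S*(S + 2*q) + S*q = S*q + S*(S + 2*q))
(-1774185 + M(1941, X(-9, 1)))/(1702976 - 3903668) = (-1774185 + 1941*(1941 + 3*(-1*1 - 3*(-9) + 1*(-9))))/(1702976 - 3903668) = (-1774185 + 1941*(1941 + 3*(-1 + 27 - 9)))/(-2200692) = (-1774185 + 1941*(1941 + 3*17))*(-1/2200692) = (-1774185 + 1941*(1941 + 51))*(-1/2200692) = (-1774185 + 1941*1992)*(-1/2200692) = (-1774185 + 3866472)*(-1/2200692) = 2092287*(-1/2200692) = -697429/733564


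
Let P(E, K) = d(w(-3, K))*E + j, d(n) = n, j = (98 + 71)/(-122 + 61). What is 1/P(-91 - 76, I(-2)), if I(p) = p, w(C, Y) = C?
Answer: 61/30392 ≈ 0.0020071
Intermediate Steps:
j = -169/61 (j = 169/(-61) = 169*(-1/61) = -169/61 ≈ -2.7705)
P(E, K) = -169/61 - 3*E (P(E, K) = -3*E - 169/61 = -169/61 - 3*E)
1/P(-91 - 76, I(-2)) = 1/(-169/61 - 3*(-91 - 76)) = 1/(-169/61 - 3*(-167)) = 1/(-169/61 + 501) = 1/(30392/61) = 61/30392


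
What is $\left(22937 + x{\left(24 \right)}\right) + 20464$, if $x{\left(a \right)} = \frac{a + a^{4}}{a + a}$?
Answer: $\frac{100627}{2} \approx 50314.0$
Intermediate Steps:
$x{\left(a \right)} = \frac{a + a^{4}}{2 a}$
$\left(22937 + x{\left(24 \right)}\right) + 20464 = \left(22937 + \left(\frac{1}{2} + \frac{24^{3}}{2}\right)\right) + 20464 = \left(22937 + \left(\frac{1}{2} + \frac{1}{2} \cdot 13824\right)\right) + 20464 = \left(22937 + \left(\frac{1}{2} + 6912\right)\right) + 20464 = \left(22937 + \frac{13825}{2}\right) + 20464 = \frac{59699}{2} + 20464 = \frac{100627}{2}$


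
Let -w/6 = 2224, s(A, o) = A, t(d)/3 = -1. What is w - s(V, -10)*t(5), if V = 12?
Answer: -13308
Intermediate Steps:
t(d) = -3 (t(d) = 3*(-1) = -3)
w = -13344 (w = -6*2224 = -13344)
w - s(V, -10)*t(5) = -13344 - 12*(-3) = -13344 - 1*(-36) = -13344 + 36 = -13308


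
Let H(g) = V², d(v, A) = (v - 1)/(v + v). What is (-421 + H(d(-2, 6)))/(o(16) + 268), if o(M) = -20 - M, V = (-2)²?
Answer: -405/232 ≈ -1.7457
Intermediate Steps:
d(v, A) = (-1 + v)/(2*v) (d(v, A) = (-1 + v)/((2*v)) = (-1 + v)*(1/(2*v)) = (-1 + v)/(2*v))
V = 4
H(g) = 16 (H(g) = 4² = 16)
(-421 + H(d(-2, 6)))/(o(16) + 268) = (-421 + 16)/((-20 - 1*16) + 268) = -405/((-20 - 16) + 268) = -405/(-36 + 268) = -405/232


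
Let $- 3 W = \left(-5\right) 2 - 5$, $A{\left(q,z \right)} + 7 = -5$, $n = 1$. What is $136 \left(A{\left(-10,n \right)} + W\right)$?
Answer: $-952$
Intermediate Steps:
$A{\left(q,z \right)} = -12$ ($A{\left(q,z \right)} = -7 - 5 = -12$)
$W = 5$ ($W = - \frac{\left(-5\right) 2 - 5}{3} = - \frac{-10 - 5}{3} = \left(- \frac{1}{3}\right) \left(-15\right) = 5$)
$136 \left(A{\left(-10,n \right)} + W\right) = 136 \left(-12 + 5\right) = 136 \left(-7\right) = -952$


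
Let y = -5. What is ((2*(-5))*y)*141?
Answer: 7050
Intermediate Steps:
((2*(-5))*y)*141 = ((2*(-5))*(-5))*141 = -10*(-5)*141 = 50*141 = 7050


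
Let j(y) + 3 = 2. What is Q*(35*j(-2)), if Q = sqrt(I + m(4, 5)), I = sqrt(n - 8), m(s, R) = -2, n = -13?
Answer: -35*sqrt(-2 + I*sqrt(21)) ≈ -42.866 - 65.479*I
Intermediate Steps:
j(y) = -1 (j(y) = -3 + 2 = -1)
I = I*sqrt(21) (I = sqrt(-13 - 8) = sqrt(-21) = I*sqrt(21) ≈ 4.5826*I)
Q = sqrt(-2 + I*sqrt(21)) (Q = sqrt(I*sqrt(21) - 2) = sqrt(-2 + I*sqrt(21)) ≈ 1.2247 + 1.8708*I)
Q*(35*j(-2)) = sqrt(-2 + I*sqrt(21))*(35*(-1)) = sqrt(-2 + I*sqrt(21))*(-35) = -35*sqrt(-2 + I*sqrt(21))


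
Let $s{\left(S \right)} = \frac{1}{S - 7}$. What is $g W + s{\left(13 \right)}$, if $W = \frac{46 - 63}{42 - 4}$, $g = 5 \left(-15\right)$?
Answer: $\frac{1922}{57} \approx 33.719$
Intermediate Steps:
$s{\left(S \right)} = \frac{1}{-7 + S}$
$g = -75$
$W = - \frac{17}{38} \approx -0.44737$
$g W + s{\left(13 \right)} = \left(-75\right) \left(- \frac{17}{38}\right) + \frac{1}{-7 + 13} = \frac{1275}{38} + \frac{1}{6} = \frac{1922}{57}$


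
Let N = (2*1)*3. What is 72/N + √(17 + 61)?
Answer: 12 + √78 ≈ 20.832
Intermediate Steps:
N = 6 (N = 2*3 = 6)
72/N + √(17 + 61) = 72/6 + √(17 + 61) = (⅙)*72 + √78 = 12 + √78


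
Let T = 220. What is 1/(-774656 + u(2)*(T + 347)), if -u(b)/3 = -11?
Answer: -1/755945 ≈ -1.3228e-6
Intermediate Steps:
u(b) = 33 (u(b) = -3*(-11) = 33)
1/(-774656 + u(2)*(T + 347)) = 1/(-774656 + 33*(220 + 347)) = 1/(-774656 + 33*567) = 1/(-774656 + 18711) = 1/(-755945) = -1/755945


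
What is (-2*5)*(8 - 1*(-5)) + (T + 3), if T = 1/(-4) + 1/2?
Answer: -507/4 ≈ -126.75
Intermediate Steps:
T = ¼ (T = 1*(-¼) + 1*(½) = -¼ + ½ = ¼ ≈ 0.25000)
(-2*5)*(8 - 1*(-5)) + (T + 3) = (-2*5)*(8 - 1*(-5)) + (¼ + 3) = -10*(8 + 5) + 13/4 = -10*13 + 13/4 = -130 + 13/4 = -507/4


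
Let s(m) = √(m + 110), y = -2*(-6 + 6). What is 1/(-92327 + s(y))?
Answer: -92327/8524274819 - √110/8524274819 ≈ -1.0832e-5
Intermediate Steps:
y = 0 (y = -2*0 = 0)
s(m) = √(110 + m)
1/(-92327 + s(y)) = 1/(-92327 + √(110 + 0)) = 1/(-92327 + √110)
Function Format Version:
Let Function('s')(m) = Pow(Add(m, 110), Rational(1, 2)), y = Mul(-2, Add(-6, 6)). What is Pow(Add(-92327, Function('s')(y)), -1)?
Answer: Add(Rational(-92327, 8524274819), Mul(Rational(-1, 8524274819), Pow(110, Rational(1, 2)))) ≈ -1.0832e-5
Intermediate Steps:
y = 0 (y = Mul(-2, 0) = 0)
Function('s')(m) = Pow(Add(110, m), Rational(1, 2))
Pow(Add(-92327, Function('s')(y)), -1) = Pow(Add(-92327, Pow(Add(110, 0), Rational(1, 2))), -1) = Pow(Add(-92327, Pow(110, Rational(1, 2))), -1)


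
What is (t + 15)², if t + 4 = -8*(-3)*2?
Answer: 3481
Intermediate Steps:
t = 44 (t = -4 - 8*(-3)*2 = -4 - 2*(-12)*2 = -4 + 24*2 = -4 + 48 = 44)
(t + 15)² = (44 + 15)² = 59² = 3481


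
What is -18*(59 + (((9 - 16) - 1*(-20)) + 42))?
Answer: -2052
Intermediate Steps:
-18*(59 + (((9 - 16) - 1*(-20)) + 42)) = -18*(59 + ((-7 + 20) + 42)) = -18*(59 + (13 + 42)) = -18*(59 + 55) = -18*114 = -2052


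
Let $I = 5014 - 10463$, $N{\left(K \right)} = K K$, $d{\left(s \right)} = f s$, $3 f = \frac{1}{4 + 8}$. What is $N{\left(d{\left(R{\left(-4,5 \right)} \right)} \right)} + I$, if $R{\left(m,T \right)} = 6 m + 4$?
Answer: $- \frac{441344}{81} \approx -5448.7$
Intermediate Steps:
$f = \frac{1}{36}$ ($f = \frac{1}{3 \left(4 + 8\right)} = \frac{1}{3 \cdot 12} = \frac{1}{3} \cdot \frac{1}{12} = \frac{1}{36} \approx 0.027778$)
$R{\left(m,T \right)} = 4 + 6 m$
$d{\left(s \right)} = \frac{s}{36}$
$N{\left(K \right)} = K^{2}$
$I = -5449$ ($I = 5014 - 10463 = -5449$)
$N{\left(d{\left(R{\left(-4,5 \right)} \right)} \right)} + I = \left(\frac{4 + 6 \left(-4\right)}{36}\right)^{2} - 5449 = \left(\frac{4 - 24}{36}\right)^{2} - 5449 = \left(\frac{1}{36} \left(-20\right)\right)^{2} - 5449 = \left(- \frac{5}{9}\right)^{2} - 5449 = \frac{25}{81} - 5449 = - \frac{441344}{81}$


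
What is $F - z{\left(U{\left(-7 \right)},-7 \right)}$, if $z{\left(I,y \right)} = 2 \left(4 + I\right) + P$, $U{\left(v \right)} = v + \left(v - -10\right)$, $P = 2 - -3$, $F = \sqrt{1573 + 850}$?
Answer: $-5 + \sqrt{2423} \approx 44.224$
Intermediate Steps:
$F = \sqrt{2423} \approx 49.224$
$P = 5$ ($P = 2 + 3 = 5$)
$U{\left(v \right)} = 10 + 2 v$ ($U{\left(v \right)} = v + \left(v + 10\right) = v + \left(10 + v\right) = 10 + 2 v$)
$z{\left(I,y \right)} = 13 + 2 I$ ($z{\left(I,y \right)} = 2 \left(4 + I\right) + 5 = \left(8 + 2 I\right) + 5 = 13 + 2 I$)
$F - z{\left(U{\left(-7 \right)},-7 \right)} = \sqrt{2423} - \left(13 + 2 \left(10 + 2 \left(-7\right)\right)\right) = \sqrt{2423} - \left(13 + 2 \left(10 - 14\right)\right) = \sqrt{2423} - \left(13 + 2 \left(-4\right)\right) = \sqrt{2423} - \left(13 - 8\right) = \sqrt{2423} - 5 = -5 + \sqrt{2423}$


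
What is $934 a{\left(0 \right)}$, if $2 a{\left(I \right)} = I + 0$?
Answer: $0$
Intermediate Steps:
$a{\left(I \right)} = \frac{I}{2}$ ($a{\left(I \right)} = \frac{I + 0}{2} = \frac{I}{2}$)
$934 a{\left(0 \right)} = 934 \cdot \frac{1}{2} \cdot 0 = 934 \cdot 0 = 0$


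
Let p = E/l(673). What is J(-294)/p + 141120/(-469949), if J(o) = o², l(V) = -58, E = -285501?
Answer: 771899927064/44723636483 ≈ 17.259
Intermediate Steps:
p = 285501/58 (p = -285501/(-58) = -285501*(-1/58) = 285501/58 ≈ 4922.4)
J(-294)/p + 141120/(-469949) = (-294)²/(285501/58) + 141120/(-469949) = 86436*(58/285501) + 141120*(-1/469949) = 1671096/95167 - 141120/469949 = 771899927064/44723636483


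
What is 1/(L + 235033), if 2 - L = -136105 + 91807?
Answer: 1/279333 ≈ 3.5800e-6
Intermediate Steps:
L = 44300 (L = 2 - (-136105 + 91807) = 2 - 1*(-44298) = 2 + 44298 = 44300)
1/(L + 235033) = 1/(44300 + 235033) = 1/279333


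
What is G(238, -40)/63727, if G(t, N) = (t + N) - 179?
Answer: 19/63727 ≈ 0.00029815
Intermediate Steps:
G(t, N) = -179 + N + t (G(t, N) = (N + t) - 179 = -179 + N + t)
G(238, -40)/63727 = (-179 - 40 + 238)/63727 = 19*(1/63727) = 19/63727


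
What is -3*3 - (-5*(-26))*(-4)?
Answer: 511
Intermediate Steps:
-3*3 - (-5*(-26))*(-4) = -9 - 130*(-4) = -9 - 1*(-520) = -9 + 520 = 511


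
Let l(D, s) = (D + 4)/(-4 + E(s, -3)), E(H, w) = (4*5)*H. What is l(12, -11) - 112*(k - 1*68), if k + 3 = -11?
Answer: 128575/14 ≈ 9183.9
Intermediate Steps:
k = -14 (k = -3 - 11 = -14)
E(H, w) = 20*H
l(D, s) = (4 + D)/(-4 + 20*s) (l(D, s) = (D + 4)/(-4 + 20*s) = (4 + D)/(-4 + 20*s))
l(12, -11) - 112*(k - 1*68) = (4 + 12)/(4*(-1 + 5*(-11))) - 112*(-14 - 1*68) = (¼)*16/(-1 - 55) - 112*(-14 - 68) = (¼)*16/(-56) - 112*(-82) = (¼)*(-1/56)*16 + 9184 = -1/14 + 9184 = 128575/14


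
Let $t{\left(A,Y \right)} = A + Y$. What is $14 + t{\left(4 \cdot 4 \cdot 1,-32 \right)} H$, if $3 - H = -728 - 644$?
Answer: $-21986$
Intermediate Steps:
$H = 1375$ ($H = 3 - \left(-728 - 644\right) = 3 - -1372 = 3 + 1372 = 1375$)
$14 + t{\left(4 \cdot 4 \cdot 1,-32 \right)} H = 14 + \left(4 \cdot 4 \cdot 1 - 32\right) 1375 = 14 + \left(16 \cdot 1 - 32\right) 1375 = 14 + \left(16 - 32\right) 1375 = 14 - 22000 = -21986$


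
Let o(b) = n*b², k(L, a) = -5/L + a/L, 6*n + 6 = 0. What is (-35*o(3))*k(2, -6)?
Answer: -3465/2 ≈ -1732.5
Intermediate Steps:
n = -1 (n = -1 + (⅙)*0 = -1 + 0 = -1)
o(b) = -b²
(-35*o(3))*k(2, -6) = (-(-35)*3²)*((-5 - 6)/2) = (-(-35)*9)*((½)*(-11)) = -35*(-9)*(-11/2) = 315*(-11/2) = -3465/2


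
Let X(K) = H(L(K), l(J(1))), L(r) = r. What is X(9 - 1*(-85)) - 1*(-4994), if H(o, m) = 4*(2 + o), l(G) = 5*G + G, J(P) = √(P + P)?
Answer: 5378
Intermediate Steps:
J(P) = √2*√P (J(P) = √(2*P) = √2*√P)
l(G) = 6*G
H(o, m) = 8 + 4*o
X(K) = 8 + 4*K
X(9 - 1*(-85)) - 1*(-4994) = (8 + 4*(9 - 1*(-85))) - 1*(-4994) = (8 + 4*(9 + 85)) + 4994 = (8 + 4*94) + 4994 = (8 + 376) + 4994 = 384 + 4994 = 5378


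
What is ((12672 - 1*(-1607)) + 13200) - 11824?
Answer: 15655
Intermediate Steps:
((12672 - 1*(-1607)) + 13200) - 11824 = ((12672 + 1607) + 13200) - 11824 = (14279 + 13200) - 11824 = 27479 - 11824 = 15655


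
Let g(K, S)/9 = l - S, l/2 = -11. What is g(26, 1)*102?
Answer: -21114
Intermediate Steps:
l = -22 (l = 2*(-11) = -22)
g(K, S) = -198 - 9*S (g(K, S) = 9*(-22 - S) = -198 - 9*S)
g(26, 1)*102 = (-198 - 9*1)*102 = (-198 - 9)*102 = -207*102 = -21114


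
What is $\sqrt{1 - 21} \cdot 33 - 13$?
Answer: $-13 + 66 i \sqrt{5} \approx -13.0 + 147.58 i$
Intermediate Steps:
$\sqrt{1 - 21} \cdot 33 - 13 = \sqrt{-20} \cdot 33 - 13 = 2 i \sqrt{5} \cdot 33 - 13 = 66 i \sqrt{5} - 13 = -13 + 66 i \sqrt{5}$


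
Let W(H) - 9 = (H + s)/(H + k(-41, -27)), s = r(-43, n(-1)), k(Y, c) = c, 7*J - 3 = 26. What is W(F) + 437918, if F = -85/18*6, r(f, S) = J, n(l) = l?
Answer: 254435841/581 ≈ 4.3793e+5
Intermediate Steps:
J = 29/7 (J = 3/7 + (⅐)*26 = 3/7 + 26/7 = 29/7 ≈ 4.1429)
r(f, S) = 29/7
s = 29/7 ≈ 4.1429
F = -85/3 (F = -85*1/18*6 = -85/18*6 = -85/3 ≈ -28.333)
W(H) = 9 + (29/7 + H)/(-27 + H) (W(H) = 9 + (H + 29/7)/(H - 27) = 9 + (29/7 + H)/(-27 + H))
W(F) + 437918 = 2*(-836 + 35*(-85/3))/(7*(-27 - 85/3)) + 437918 = 2*(-836 - 2975/3)/(7*(-166/3)) + 437918 = (2/7)*(-3/166)*(-5483/3) + 437918 = 5483/581 + 437918 = 254435841/581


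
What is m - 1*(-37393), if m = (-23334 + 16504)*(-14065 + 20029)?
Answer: -40696727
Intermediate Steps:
m = -40734120 (m = -6830*5964 = -40734120)
m - 1*(-37393) = -40734120 - 1*(-37393) = -40734120 + 37393 = -40696727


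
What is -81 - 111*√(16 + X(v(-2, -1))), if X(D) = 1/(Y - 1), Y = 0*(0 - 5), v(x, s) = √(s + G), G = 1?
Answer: -81 - 111*√15 ≈ -510.90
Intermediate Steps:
v(x, s) = √(1 + s) (v(x, s) = √(s + 1) = √(1 + s))
Y = 0 (Y = 0*(-5) = 0)
X(D) = -1 (X(D) = 1/(0 - 1) = 1/(-1) = -1)
-81 - 111*√(16 + X(v(-2, -1))) = -81 - 111*√(16 - 1) = -81 - 111*√15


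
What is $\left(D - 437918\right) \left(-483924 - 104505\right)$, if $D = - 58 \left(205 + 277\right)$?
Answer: $274133771946$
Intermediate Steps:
$D = -27956$ ($D = \left(-58\right) 482 = -27956$)
$\left(D - 437918\right) \left(-483924 - 104505\right) = \left(-27956 - 437918\right) \left(-483924 - 104505\right) = - 465874 \left(-483924 + \left(-158619 + 54114\right)\right) = - 465874 \left(-483924 - 104505\right) = \left(-465874\right) \left(-588429\right) = 274133771946$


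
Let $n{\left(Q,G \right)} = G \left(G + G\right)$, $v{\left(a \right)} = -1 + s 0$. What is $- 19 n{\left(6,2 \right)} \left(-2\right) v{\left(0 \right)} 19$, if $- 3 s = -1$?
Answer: $-5776$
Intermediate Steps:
$s = \frac{1}{3}$ ($s = \left(- \frac{1}{3}\right) \left(-1\right) = \frac{1}{3} \approx 0.33333$)
$v{\left(a \right)} = -1$ ($v{\left(a \right)} = -1 + \frac{1}{3} \cdot 0 = -1 + 0 = -1$)
$n{\left(Q,G \right)} = 2 G^{2}$ ($n{\left(Q,G \right)} = G 2 G = 2 G^{2}$)
$- 19 n{\left(6,2 \right)} \left(-2\right) v{\left(0 \right)} 19 = - 19 \cdot 2 \cdot 2^{2} \left(-2\right) \left(-1\right) 19 = - 19 \cdot 2 \cdot 4 \left(-2\right) \left(-1\right) 19 = - 19 \cdot 8 \left(-2\right) \left(-1\right) 19 = - 19 \left(\left(-16\right) \left(-1\right)\right) 19 = \left(-19\right) 16 \cdot 19 = \left(-304\right) 19 = -5776$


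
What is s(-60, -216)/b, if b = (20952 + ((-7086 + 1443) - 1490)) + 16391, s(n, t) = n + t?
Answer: -46/5035 ≈ -0.0091361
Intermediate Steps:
b = 30210 (b = (20952 + (-5643 - 1490)) + 16391 = (20952 - 7133) + 16391 = 13819 + 16391 = 30210)
s(-60, -216)/b = (-60 - 216)/30210 = -276*1/30210 = -46/5035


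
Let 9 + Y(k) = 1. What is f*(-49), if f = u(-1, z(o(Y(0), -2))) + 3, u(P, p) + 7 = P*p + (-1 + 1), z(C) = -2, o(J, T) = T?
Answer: 98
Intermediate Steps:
Y(k) = -8 (Y(k) = -9 + 1 = -8)
u(P, p) = -7 + P*p (u(P, p) = -7 + (P*p + (-1 + 1)) = -7 + (P*p + 0) = -7 + P*p)
f = -2 (f = (-7 - 1*(-2)) + 3 = (-7 + 2) + 3 = -5 + 3 = -2)
f*(-49) = -2*(-49) = 98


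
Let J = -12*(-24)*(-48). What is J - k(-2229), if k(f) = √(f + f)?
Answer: -13824 - I*√4458 ≈ -13824.0 - 66.768*I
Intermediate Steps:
k(f) = √2*√f (k(f) = √(2*f) = √2*√f)
J = -13824 (J = 288*(-48) = -13824)
J - k(-2229) = -13824 - √2*√(-2229) = -13824 - √2*I*√2229 = -13824 - I*√4458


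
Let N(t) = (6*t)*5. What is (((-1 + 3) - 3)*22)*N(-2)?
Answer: 1320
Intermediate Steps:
N(t) = 30*t
(((-1 + 3) - 3)*22)*N(-2) = (((-1 + 3) - 3)*22)*(30*(-2)) = ((2 - 3)*22)*(-60) = -1*22*(-60) = -22*(-60) = 1320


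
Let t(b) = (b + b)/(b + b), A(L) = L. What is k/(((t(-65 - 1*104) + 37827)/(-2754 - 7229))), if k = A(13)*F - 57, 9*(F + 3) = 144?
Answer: -39932/1351 ≈ -29.557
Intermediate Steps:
F = 13 (F = -3 + (⅑)*144 = -3 + 16 = 13)
t(b) = 1 (t(b) = (2*b)/((2*b)) = (2*b)*(1/(2*b)) = 1)
k = 112 (k = 13*13 - 57 = 169 - 57 = 112)
k/(((t(-65 - 1*104) + 37827)/(-2754 - 7229))) = 112/(((1 + 37827)/(-2754 - 7229))) = 112/((37828/(-9983))) = 112/((37828*(-1/9983))) = 112/(-37828/9983) = 112*(-9983/37828) = -39932/1351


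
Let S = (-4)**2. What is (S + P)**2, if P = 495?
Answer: 261121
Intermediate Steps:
S = 16
(S + P)**2 = (16 + 495)**2 = 511**2 = 261121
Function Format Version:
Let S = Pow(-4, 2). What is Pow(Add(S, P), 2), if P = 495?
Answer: 261121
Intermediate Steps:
S = 16
Pow(Add(S, P), 2) = Pow(Add(16, 495), 2) = Pow(511, 2) = 261121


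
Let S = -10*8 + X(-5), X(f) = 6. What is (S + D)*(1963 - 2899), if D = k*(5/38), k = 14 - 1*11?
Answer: 1308996/19 ≈ 68895.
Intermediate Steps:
k = 3 (k = 14 - 11 = 3)
S = -74 (S = -10*8 + 6 = -80 + 6 = -74)
D = 15/38 (D = 3*(5/38) = 15/38 ≈ 0.39474)
(S + D)*(1963 - 2899) = (-74 + 15/38)*(1963 - 2899) = -2797/38*(-936) = 1308996/19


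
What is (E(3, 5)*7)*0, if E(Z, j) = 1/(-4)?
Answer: 0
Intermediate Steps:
E(Z, j) = -¼
(E(3, 5)*7)*0 = -¼*7*0 = -7/4*0 = 0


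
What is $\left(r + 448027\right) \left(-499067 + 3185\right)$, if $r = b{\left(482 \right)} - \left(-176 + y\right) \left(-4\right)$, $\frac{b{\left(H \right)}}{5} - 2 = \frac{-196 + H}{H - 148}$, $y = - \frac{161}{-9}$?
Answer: $- \frac{37050952147236}{167} \approx -2.2186 \cdot 10^{11}$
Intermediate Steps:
$y = \frac{161}{9}$ ($y = \left(-161\right) \left(- \frac{1}{9}\right) = \frac{161}{9} \approx 17.889$)
$b{\left(H \right)} = 10 + \frac{5 \left(-196 + H\right)}{-148 + H}$ ($b{\left(H \right)} = 10 + 5 \frac{-196 + H}{H - 148} = 10 + 5 \frac{-196 + H}{-148 + H} = 10 + \frac{5 \left(-196 + H\right)}{-148 + H}$)
$r = - \frac{929099}{1503}$ ($r = \frac{15 \left(-164 + 482\right)}{-148 + 482} - \left(-176 + \frac{161}{9}\right) \left(-4\right) = 15 \cdot \frac{1}{334} \cdot 318 - \left(- \frac{1423}{9}\right) \left(-4\right) = 15 \cdot \frac{1}{334} \cdot 318 - \frac{5692}{9} = \frac{2385}{167} - \frac{5692}{9} = - \frac{929099}{1503} \approx -618.16$)
$\left(r + 448027\right) \left(-499067 + 3185\right) = \left(- \frac{929099}{1503} + 448027\right) \left(-499067 + 3185\right) = \frac{672455482}{1503} \left(-495882\right) = - \frac{37050952147236}{167}$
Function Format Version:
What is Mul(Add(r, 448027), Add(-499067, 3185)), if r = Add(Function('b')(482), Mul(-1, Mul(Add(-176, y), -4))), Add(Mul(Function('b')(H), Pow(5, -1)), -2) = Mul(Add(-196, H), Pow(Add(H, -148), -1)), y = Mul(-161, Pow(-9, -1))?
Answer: Rational(-37050952147236, 167) ≈ -2.2186e+11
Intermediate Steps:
y = Rational(161, 9) (y = Mul(-161, Rational(-1, 9)) = Rational(161, 9) ≈ 17.889)
Function('b')(H) = Add(10, Mul(5, Pow(Add(-148, H), -1), Add(-196, H))) (Function('b')(H) = Add(10, Mul(5, Mul(Add(-196, H), Pow(Add(H, -148), -1)))) = Add(10, Mul(5, Mul(Add(-196, H), Pow(Add(-148, H), -1)))) = Add(10, Mul(5, Mul(Pow(Add(-148, H), -1), Add(-196, H)))) = Add(10, Mul(5, Pow(Add(-148, H), -1), Add(-196, H))))
r = Rational(-929099, 1503) (r = Add(Mul(15, Pow(Add(-148, 482), -1), Add(-164, 482)), Mul(-1, Mul(Add(-176, Rational(161, 9)), -4))) = Add(Mul(15, Pow(334, -1), 318), Mul(-1, Mul(Rational(-1423, 9), -4))) = Add(Mul(15, Rational(1, 334), 318), Mul(-1, Rational(5692, 9))) = Add(Rational(2385, 167), Rational(-5692, 9)) = Rational(-929099, 1503) ≈ -618.16)
Mul(Add(r, 448027), Add(-499067, 3185)) = Mul(Add(Rational(-929099, 1503), 448027), Add(-499067, 3185)) = Mul(Rational(672455482, 1503), -495882) = Rational(-37050952147236, 167)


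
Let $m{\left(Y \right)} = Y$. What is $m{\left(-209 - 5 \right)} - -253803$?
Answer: $253589$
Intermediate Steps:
$m{\left(-209 - 5 \right)} - -253803 = \left(-209 - 5\right) - -253803 = -214 + 253803 = 253589$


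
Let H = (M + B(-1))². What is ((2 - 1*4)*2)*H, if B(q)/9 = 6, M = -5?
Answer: -9604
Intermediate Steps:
B(q) = 54 (B(q) = 9*6 = 54)
H = 2401 (H = (-5 + 54)² = 49² = 2401)
((2 - 1*4)*2)*H = ((2 - 1*4)*2)*2401 = ((2 - 4)*2)*2401 = -2*2*2401 = -4*2401 = -9604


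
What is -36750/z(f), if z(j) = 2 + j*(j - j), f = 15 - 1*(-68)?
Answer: -18375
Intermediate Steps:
f = 83 (f = 15 + 68 = 83)
z(j) = 2 (z(j) = 2 + j*0 = 2 + 0 = 2)
-36750/z(f) = -36750/2 = -36750*½ = -18375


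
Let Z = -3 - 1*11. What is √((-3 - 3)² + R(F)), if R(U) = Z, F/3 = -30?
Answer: √22 ≈ 4.6904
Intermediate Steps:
F = -90 (F = 3*(-30) = -90)
Z = -14 (Z = -3 - 11 = -14)
R(U) = -14
√((-3 - 3)² + R(F)) = √((-3 - 3)² - 14) = √((-6)² - 14) = √(36 - 14) = √22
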